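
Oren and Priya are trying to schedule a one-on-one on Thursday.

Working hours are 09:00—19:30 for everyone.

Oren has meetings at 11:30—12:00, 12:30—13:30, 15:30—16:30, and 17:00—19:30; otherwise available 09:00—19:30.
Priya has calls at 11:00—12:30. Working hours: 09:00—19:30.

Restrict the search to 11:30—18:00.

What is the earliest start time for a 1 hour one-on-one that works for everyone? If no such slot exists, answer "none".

Oren free within 09:00–19:30: 09:00–11:30, 12:00–12:30, 13:30–15:30, 16:30–17:00.
Priya free within 09:00–19:30: 09:00–11:00, 12:30–19:30.
Oren ∩ Priya: 09:00–11:00, 13:30–15:30, 16:30–17:00.
Restricted to 11:30–18:00: 13:30–15:30, 16:30–17:00.
Windows ≥ 60 min: 13:30–15:30.
Earliest such window starts at 13:30.

13:30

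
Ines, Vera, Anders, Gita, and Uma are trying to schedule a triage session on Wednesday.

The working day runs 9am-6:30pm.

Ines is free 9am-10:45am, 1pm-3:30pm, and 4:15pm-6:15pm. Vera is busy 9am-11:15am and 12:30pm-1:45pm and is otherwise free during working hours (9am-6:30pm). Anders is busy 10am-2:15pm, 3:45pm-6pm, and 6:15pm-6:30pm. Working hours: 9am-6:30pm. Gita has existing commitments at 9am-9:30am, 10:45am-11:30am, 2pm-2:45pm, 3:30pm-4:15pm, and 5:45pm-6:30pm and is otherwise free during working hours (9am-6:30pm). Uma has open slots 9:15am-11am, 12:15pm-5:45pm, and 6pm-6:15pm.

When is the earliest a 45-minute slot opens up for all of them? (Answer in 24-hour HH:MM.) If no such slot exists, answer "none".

Vera free within 09:00–18:30: 11:15–12:30, 13:45–18:30.
Anders free within 09:00–18:30: 09:00–10:00, 14:15–15:45, 18:00–18:15.
Gita free within 09:00–18:30: 09:30–10:45, 11:30–14:00, 14:45–15:30, 16:15–17:45.
Ines ∩ Vera: 13:45–15:30, 16:15–18:15.
Ines ∩ Vera ∩ Anders: 14:15–15:30, 18:00–18:15.
Ines ∩ Vera ∩ Anders ∩ Gita: 14:45–15:30.
Ines ∩ Vera ∩ Anders ∩ Gita ∩ Uma: 14:45–15:30.
Windows ≥ 45 min: 14:45–15:30.
Earliest such window starts at 14:45.

14:45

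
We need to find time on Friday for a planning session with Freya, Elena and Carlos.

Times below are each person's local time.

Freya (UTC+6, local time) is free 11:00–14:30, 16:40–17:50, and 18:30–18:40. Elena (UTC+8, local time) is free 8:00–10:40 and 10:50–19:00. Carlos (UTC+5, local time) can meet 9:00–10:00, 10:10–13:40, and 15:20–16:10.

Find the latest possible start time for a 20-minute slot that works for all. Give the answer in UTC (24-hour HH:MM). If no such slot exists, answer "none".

10:40

Freya → UTC: 05:00–08:30, 10:40–11:50, 12:30–12:40.
Elena → UTC: 00:00–02:40, 02:50–11:00.
Carlos → UTC: 04:00–05:00, 05:10–08:40, 10:20–11:10.
Freya ∩ Elena: 05:00–08:30, 10:40–11:00.
Freya ∩ Elena ∩ Carlos: 05:10–08:30, 10:40–11:00.
Windows ≥ 20 min: 05:10–08:30, 10:40–11:00.
Latest start in the last window 10:40–11:00 is 11:00 − 20 min = 10:40.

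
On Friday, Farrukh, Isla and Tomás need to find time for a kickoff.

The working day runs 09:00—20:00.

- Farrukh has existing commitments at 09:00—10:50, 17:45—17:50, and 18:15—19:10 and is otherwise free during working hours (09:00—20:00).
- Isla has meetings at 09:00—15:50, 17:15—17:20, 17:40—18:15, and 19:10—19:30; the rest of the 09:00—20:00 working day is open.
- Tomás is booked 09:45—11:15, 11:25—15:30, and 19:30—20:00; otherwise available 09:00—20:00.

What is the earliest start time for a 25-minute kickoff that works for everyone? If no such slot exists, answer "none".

15:50

Farrukh free within 09:00–20:00: 10:50–17:45, 17:50–18:15, 19:10–20:00.
Isla free within 09:00–20:00: 15:50–17:15, 17:20–17:40, 18:15–19:10, 19:30–20:00.
Tomás free within 09:00–20:00: 09:00–09:45, 11:15–11:25, 15:30–19:30.
Farrukh ∩ Isla: 15:50–17:15, 17:20–17:40, 19:30–20:00.
Farrukh ∩ Isla ∩ Tomás: 15:50–17:15, 17:20–17:40.
Windows ≥ 25 min: 15:50–17:15.
Earliest such window starts at 15:50.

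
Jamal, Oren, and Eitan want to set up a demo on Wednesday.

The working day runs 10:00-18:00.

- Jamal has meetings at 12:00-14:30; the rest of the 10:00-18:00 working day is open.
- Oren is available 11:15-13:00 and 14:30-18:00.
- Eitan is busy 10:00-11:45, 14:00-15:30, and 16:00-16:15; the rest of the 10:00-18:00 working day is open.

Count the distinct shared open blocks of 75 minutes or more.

1

Jamal free within 10:00–18:00: 10:00–12:00, 14:30–18:00.
Eitan free within 10:00–18:00: 11:45–14:00, 15:30–16:00, 16:15–18:00.
Jamal ∩ Oren: 11:15–12:00, 14:30–18:00.
Jamal ∩ Oren ∩ Eitan: 11:45–12:00, 15:30–16:00, 16:15–18:00.
Windows ≥ 75 min: 16:15–18:00.
That's 1 window.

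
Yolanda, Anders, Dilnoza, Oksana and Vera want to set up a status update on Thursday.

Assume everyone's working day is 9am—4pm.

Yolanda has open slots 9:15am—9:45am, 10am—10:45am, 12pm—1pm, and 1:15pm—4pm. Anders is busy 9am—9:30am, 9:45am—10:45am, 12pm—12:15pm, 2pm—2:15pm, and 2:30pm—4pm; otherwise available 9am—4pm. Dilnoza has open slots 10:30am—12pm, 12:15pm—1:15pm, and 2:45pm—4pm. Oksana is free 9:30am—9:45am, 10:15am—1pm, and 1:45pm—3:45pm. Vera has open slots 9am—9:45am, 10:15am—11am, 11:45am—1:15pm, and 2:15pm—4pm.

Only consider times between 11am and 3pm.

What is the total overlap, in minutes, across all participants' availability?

45 minutes

Anders free within 09:00–16:00: 09:30–09:45, 10:45–12:00, 12:15–14:00, 14:15–14:30.
Yolanda ∩ Anders: 09:30–09:45, 12:15–13:00, 13:15–14:00, 14:15–14:30.
Yolanda ∩ Anders ∩ Dilnoza: 12:15–13:00.
Yolanda ∩ Anders ∩ Dilnoza ∩ Oksana: 12:15–13:00.
Yolanda ∩ Anders ∩ Dilnoza ∩ Oksana ∩ Vera: 12:15–13:00.
Restricted to 11:00–15:00: 12:15–13:00.
Total common minutes: 45.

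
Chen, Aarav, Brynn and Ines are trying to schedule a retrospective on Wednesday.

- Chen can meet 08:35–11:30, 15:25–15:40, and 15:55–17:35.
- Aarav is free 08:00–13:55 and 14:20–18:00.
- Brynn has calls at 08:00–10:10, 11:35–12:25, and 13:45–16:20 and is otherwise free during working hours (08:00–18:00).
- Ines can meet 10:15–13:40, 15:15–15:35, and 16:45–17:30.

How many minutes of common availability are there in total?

Brynn free within 08:00–18:00: 10:10–11:35, 12:25–13:45, 16:20–18:00.
Chen ∩ Aarav: 08:35–11:30, 15:25–15:40, 15:55–17:35.
Chen ∩ Aarav ∩ Brynn: 10:10–11:30, 16:20–17:35.
Chen ∩ Aarav ∩ Brynn ∩ Ines: 10:15–11:30, 16:45–17:30.
Total common minutes: 75 + 45 = 120.

120 minutes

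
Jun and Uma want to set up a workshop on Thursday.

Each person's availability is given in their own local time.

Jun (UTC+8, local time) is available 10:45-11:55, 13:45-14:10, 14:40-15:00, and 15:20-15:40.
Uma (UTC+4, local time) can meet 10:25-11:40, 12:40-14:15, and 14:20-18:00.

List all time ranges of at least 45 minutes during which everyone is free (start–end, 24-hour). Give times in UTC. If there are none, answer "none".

Jun → UTC: 02:45–03:55, 05:45–06:10, 06:40–07:00, 07:20–07:40.
Uma → UTC: 06:25–07:40, 08:40–10:15, 10:20–14:00.
Jun ∩ Uma: 06:40–07:00, 07:20–07:40.
Windows ≥ 45 min: (none).

none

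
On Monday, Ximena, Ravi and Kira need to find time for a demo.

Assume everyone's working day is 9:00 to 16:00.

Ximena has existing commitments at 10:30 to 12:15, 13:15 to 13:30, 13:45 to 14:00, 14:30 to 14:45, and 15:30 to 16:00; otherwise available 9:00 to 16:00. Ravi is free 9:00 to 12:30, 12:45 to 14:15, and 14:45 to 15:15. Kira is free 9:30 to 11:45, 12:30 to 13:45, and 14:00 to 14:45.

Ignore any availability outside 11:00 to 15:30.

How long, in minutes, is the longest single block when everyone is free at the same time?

Ximena free within 09:00–16:00: 09:00–10:30, 12:15–13:15, 13:30–13:45, 14:00–14:30, 14:45–15:30.
Ximena ∩ Ravi: 09:00–10:30, 12:15–12:30, 12:45–13:15, 13:30–13:45, 14:00–14:15, 14:45–15:15.
Ximena ∩ Ravi ∩ Kira: 09:30–10:30, 12:45–13:15, 13:30–13:45, 14:00–14:15.
Restricted to 11:00–15:30: 12:45–13:15, 13:30–13:45, 14:00–14:15.
Common window lengths: 30, 15, 15 min; longest is 30.

30 minutes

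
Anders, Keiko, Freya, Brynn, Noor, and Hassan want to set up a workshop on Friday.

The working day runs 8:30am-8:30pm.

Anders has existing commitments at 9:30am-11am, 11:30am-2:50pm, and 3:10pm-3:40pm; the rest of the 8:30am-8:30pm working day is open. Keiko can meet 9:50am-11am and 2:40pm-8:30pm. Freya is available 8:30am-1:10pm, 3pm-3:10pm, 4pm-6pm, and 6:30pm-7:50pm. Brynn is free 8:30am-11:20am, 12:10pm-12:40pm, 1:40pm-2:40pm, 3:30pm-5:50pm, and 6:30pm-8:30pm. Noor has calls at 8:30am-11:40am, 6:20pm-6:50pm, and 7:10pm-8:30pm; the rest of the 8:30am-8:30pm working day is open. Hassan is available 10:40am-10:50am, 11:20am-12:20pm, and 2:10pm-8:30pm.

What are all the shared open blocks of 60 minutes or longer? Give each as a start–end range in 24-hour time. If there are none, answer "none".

16:00–17:50

Anders free within 08:30–20:30: 08:30–09:30, 11:00–11:30, 14:50–15:10, 15:40–20:30.
Noor free within 08:30–20:30: 11:40–18:20, 18:50–19:10.
Anders ∩ Keiko: 14:50–15:10, 15:40–20:30.
Anders ∩ Keiko ∩ Freya: 15:00–15:10, 16:00–18:00, 18:30–19:50.
Anders ∩ Keiko ∩ Freya ∩ Brynn: 16:00–17:50, 18:30–19:50.
Anders ∩ Keiko ∩ Freya ∩ Brynn ∩ Noor: 16:00–17:50, 18:50–19:10.
Anders ∩ Keiko ∩ Freya ∩ Brynn ∩ Noor ∩ Hassan: 16:00–17:50, 18:50–19:10.
Windows ≥ 60 min: 16:00–17:50.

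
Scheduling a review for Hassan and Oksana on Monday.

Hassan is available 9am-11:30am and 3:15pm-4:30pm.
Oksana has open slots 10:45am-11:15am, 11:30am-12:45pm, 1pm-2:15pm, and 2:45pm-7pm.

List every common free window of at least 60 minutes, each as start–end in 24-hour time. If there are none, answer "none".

15:15–16:30

Hassan ∩ Oksana: 10:45–11:15, 15:15–16:30.
Windows ≥ 60 min: 15:15–16:30.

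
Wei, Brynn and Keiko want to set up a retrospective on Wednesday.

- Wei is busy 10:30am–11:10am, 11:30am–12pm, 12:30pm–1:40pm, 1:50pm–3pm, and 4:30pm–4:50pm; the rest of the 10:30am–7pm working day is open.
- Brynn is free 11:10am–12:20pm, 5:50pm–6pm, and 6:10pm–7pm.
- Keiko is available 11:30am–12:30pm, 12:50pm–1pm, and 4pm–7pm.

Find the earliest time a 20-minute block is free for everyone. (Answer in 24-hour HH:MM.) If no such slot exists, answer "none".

Wei free within 10:30–19:00: 11:10–11:30, 12:00–12:30, 13:40–13:50, 15:00–16:30, 16:50–19:00.
Wei ∩ Brynn: 11:10–11:30, 12:00–12:20, 17:50–18:00, 18:10–19:00.
Wei ∩ Brynn ∩ Keiko: 12:00–12:20, 17:50–18:00, 18:10–19:00.
Windows ≥ 20 min: 12:00–12:20, 18:10–19:00.
Earliest such window starts at 12:00.

12:00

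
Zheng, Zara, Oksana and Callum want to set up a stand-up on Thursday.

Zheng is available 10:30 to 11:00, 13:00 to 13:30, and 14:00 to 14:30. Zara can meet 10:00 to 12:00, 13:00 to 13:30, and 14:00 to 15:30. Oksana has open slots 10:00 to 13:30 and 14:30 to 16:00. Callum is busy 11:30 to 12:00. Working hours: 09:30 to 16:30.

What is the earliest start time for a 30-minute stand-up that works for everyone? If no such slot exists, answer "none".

10:30

Callum free within 09:30–16:30: 09:30–11:30, 12:00–16:30.
Zheng ∩ Zara: 10:30–11:00, 13:00–13:30, 14:00–14:30.
Zheng ∩ Zara ∩ Oksana: 10:30–11:00, 13:00–13:30.
Zheng ∩ Zara ∩ Oksana ∩ Callum: 10:30–11:00, 13:00–13:30.
Windows ≥ 30 min: 10:30–11:00, 13:00–13:30.
Earliest such window starts at 10:30.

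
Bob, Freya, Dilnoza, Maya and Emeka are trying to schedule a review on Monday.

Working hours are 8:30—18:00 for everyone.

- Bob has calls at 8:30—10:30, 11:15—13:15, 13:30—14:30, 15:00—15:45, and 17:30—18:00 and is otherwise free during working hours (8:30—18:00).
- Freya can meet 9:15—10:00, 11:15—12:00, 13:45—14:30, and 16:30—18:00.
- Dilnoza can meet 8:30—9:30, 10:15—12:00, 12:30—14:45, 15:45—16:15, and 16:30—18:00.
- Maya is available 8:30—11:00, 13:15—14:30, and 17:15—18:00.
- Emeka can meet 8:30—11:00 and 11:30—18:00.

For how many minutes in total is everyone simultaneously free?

Bob free within 08:30–18:00: 10:30–11:15, 13:15–13:30, 14:30–15:00, 15:45–17:30.
Bob ∩ Freya: 16:30–17:30.
Bob ∩ Freya ∩ Dilnoza: 16:30–17:30.
Bob ∩ Freya ∩ Dilnoza ∩ Maya: 17:15–17:30.
Bob ∩ Freya ∩ Dilnoza ∩ Maya ∩ Emeka: 17:15–17:30.
Total common minutes: 15.

15 minutes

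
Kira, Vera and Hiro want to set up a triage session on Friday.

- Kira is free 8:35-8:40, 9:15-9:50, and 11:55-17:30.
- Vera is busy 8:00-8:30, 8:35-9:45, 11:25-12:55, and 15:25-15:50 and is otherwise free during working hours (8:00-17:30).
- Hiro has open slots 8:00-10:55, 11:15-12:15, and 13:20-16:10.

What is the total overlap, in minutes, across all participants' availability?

150 minutes

Vera free within 08:00–17:30: 08:30–08:35, 09:45–11:25, 12:55–15:25, 15:50–17:30.
Kira ∩ Vera: 09:45–09:50, 12:55–15:25, 15:50–17:30.
Kira ∩ Vera ∩ Hiro: 09:45–09:50, 13:20–15:25, 15:50–16:10.
Total common minutes: 5 + 125 + 20 = 150.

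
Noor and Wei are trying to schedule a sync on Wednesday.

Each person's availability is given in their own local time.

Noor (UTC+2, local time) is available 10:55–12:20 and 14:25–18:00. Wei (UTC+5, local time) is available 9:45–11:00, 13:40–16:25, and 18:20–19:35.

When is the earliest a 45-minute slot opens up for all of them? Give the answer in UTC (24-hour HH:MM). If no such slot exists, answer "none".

Noor → UTC: 08:55–10:20, 12:25–16:00.
Wei → UTC: 04:45–06:00, 08:40–11:25, 13:20–14:35.
Noor ∩ Wei: 08:55–10:20, 13:20–14:35.
Windows ≥ 45 min: 08:55–10:20, 13:20–14:35.
Earliest such window starts at 08:55.

08:55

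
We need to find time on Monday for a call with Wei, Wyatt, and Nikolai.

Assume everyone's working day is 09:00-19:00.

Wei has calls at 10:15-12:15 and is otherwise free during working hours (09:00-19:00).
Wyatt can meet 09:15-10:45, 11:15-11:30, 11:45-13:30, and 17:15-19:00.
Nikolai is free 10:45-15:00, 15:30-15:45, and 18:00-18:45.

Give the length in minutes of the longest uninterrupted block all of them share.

Wei free within 09:00–19:00: 09:00–10:15, 12:15–19:00.
Wei ∩ Wyatt: 09:15–10:15, 12:15–13:30, 17:15–19:00.
Wei ∩ Wyatt ∩ Nikolai: 12:15–13:30, 18:00–18:45.
Common window lengths: 75, 45 min; longest is 75.

75 minutes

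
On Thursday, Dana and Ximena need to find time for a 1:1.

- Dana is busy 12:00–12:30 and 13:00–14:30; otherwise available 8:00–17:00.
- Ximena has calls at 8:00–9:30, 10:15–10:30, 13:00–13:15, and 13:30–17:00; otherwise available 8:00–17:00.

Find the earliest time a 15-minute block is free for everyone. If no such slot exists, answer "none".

Dana free within 08:00–17:00: 08:00–12:00, 12:30–13:00, 14:30–17:00.
Ximena free within 08:00–17:00: 09:30–10:15, 10:30–13:00, 13:15–13:30.
Dana ∩ Ximena: 09:30–10:15, 10:30–12:00, 12:30–13:00.
Windows ≥ 15 min: 09:30–10:15, 10:30–12:00, 12:30–13:00.
Earliest such window starts at 09:30.

09:30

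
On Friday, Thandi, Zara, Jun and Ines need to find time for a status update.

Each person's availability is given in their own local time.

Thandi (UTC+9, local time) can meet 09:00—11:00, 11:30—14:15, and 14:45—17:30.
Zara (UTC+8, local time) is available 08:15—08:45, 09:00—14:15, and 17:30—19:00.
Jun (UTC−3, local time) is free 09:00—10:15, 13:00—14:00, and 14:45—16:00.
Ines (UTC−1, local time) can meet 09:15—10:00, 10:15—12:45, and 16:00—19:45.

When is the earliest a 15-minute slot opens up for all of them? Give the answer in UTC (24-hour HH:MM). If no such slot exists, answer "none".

Thandi → UTC: 00:00–02:00, 02:30–05:15, 05:45–08:30.
Zara → UTC: 00:15–00:45, 01:00–06:15, 09:30–11:00.
Jun → UTC: 12:00–13:15, 16:00–17:00, 17:45–19:00.
Ines → UTC: 10:15–11:00, 11:15–13:45, 17:00–20:45.
Thandi ∩ Zara: 00:15–00:45, 01:00–02:00, 02:30–05:15, 05:45–06:15.
Thandi ∩ Zara ∩ Jun: (none).
Thandi ∩ Zara ∩ Jun ∩ Ines: (none).
Windows ≥ 15 min: (none).

none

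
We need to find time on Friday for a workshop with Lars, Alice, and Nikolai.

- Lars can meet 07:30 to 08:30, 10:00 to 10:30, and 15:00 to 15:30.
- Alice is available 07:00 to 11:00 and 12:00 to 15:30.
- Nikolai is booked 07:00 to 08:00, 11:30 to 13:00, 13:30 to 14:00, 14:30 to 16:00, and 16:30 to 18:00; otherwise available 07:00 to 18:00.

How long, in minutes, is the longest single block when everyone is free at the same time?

Nikolai free within 07:00–18:00: 08:00–11:30, 13:00–13:30, 14:00–14:30, 16:00–16:30.
Lars ∩ Alice: 07:30–08:30, 10:00–10:30, 15:00–15:30.
Lars ∩ Alice ∩ Nikolai: 08:00–08:30, 10:00–10:30.
Common window lengths: 30, 30 min; longest is 30.

30 minutes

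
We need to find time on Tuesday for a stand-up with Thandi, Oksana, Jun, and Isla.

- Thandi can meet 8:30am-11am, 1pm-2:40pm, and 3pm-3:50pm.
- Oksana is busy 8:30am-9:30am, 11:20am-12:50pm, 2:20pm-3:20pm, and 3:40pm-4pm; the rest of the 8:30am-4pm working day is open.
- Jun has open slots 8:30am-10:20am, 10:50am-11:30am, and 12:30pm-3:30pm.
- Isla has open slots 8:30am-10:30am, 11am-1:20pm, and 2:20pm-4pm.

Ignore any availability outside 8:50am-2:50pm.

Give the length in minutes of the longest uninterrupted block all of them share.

50 minutes

Oksana free within 08:30–16:00: 09:30–11:20, 12:50–14:20, 15:20–15:40.
Thandi ∩ Oksana: 09:30–11:00, 13:00–14:20, 15:20–15:40.
Thandi ∩ Oksana ∩ Jun: 09:30–10:20, 10:50–11:00, 13:00–14:20, 15:20–15:30.
Thandi ∩ Oksana ∩ Jun ∩ Isla: 09:30–10:20, 13:00–13:20, 15:20–15:30.
Restricted to 08:50–14:50: 09:30–10:20, 13:00–13:20.
Common window lengths: 50, 20 min; longest is 50.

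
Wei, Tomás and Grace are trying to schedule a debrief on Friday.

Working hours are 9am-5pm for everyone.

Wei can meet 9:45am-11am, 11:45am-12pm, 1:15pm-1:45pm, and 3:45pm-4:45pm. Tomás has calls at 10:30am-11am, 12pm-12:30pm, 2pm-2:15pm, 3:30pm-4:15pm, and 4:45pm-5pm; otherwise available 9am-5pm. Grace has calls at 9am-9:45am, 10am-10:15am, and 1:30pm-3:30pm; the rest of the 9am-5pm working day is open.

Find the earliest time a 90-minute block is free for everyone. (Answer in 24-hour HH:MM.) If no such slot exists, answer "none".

none

Tomás free within 09:00–17:00: 09:00–10:30, 11:00–12:00, 12:30–14:00, 14:15–15:30, 16:15–16:45.
Grace free within 09:00–17:00: 09:45–10:00, 10:15–13:30, 15:30–17:00.
Wei ∩ Tomás: 09:45–10:30, 11:45–12:00, 13:15–13:45, 16:15–16:45.
Wei ∩ Tomás ∩ Grace: 09:45–10:00, 10:15–10:30, 11:45–12:00, 13:15–13:30, 16:15–16:45.
Windows ≥ 90 min: (none).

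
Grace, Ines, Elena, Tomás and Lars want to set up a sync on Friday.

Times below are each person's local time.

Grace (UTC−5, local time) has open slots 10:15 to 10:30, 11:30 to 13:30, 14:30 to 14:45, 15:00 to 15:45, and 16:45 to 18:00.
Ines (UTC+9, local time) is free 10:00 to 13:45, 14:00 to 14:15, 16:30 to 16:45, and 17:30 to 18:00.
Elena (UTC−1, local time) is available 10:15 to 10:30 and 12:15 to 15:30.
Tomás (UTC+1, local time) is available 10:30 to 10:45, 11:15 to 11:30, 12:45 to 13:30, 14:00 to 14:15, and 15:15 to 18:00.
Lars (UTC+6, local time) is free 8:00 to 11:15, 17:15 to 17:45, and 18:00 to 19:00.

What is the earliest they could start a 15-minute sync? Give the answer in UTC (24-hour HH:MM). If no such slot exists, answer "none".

none

Grace → UTC: 15:15–15:30, 16:30–18:30, 19:30–19:45, 20:00–20:45, 21:45–23:00.
Ines → UTC: 01:00–04:45, 05:00–05:15, 07:30–07:45, 08:30–09:00.
Elena → UTC: 11:15–11:30, 13:15–16:30.
Tomás → UTC: 09:30–09:45, 10:15–10:30, 11:45–12:30, 13:00–13:15, 14:15–17:00.
Lars → UTC: 02:00–05:15, 11:15–11:45, 12:00–13:00.
Grace ∩ Ines: (none).
Grace ∩ Ines ∩ Elena: (none).
Grace ∩ Ines ∩ Elena ∩ Tomás: (none).
Grace ∩ Ines ∩ Elena ∩ Tomás ∩ Lars: (none).
Windows ≥ 15 min: (none).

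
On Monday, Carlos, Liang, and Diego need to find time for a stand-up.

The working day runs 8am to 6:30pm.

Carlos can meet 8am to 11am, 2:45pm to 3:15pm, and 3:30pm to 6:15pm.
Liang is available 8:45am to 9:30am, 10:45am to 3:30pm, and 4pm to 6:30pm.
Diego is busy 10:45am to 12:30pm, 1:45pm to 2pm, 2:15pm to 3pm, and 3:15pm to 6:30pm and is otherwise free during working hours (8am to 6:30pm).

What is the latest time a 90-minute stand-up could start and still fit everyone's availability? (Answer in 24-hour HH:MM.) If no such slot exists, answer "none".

none

Diego free within 08:00–18:30: 08:00–10:45, 12:30–13:45, 14:00–14:15, 15:00–15:15.
Carlos ∩ Liang: 08:45–09:30, 10:45–11:00, 14:45–15:15, 16:00–18:15.
Carlos ∩ Liang ∩ Diego: 08:45–09:30, 15:00–15:15.
Windows ≥ 90 min: (none).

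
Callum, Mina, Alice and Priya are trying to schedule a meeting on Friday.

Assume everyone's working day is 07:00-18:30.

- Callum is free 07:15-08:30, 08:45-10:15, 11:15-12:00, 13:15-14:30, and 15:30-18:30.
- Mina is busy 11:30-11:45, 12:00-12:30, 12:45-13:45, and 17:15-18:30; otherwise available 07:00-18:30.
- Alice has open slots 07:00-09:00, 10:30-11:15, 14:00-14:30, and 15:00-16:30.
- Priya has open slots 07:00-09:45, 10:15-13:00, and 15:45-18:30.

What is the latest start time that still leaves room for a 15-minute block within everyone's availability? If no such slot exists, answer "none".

Mina free within 07:00–18:30: 07:00–11:30, 11:45–12:00, 12:30–12:45, 13:45–17:15.
Callum ∩ Mina: 07:15–08:30, 08:45–10:15, 11:15–11:30, 11:45–12:00, 13:45–14:30, 15:30–17:15.
Callum ∩ Mina ∩ Alice: 07:15–08:30, 08:45–09:00, 14:00–14:30, 15:30–16:30.
Callum ∩ Mina ∩ Alice ∩ Priya: 07:15–08:30, 08:45–09:00, 15:45–16:30.
Windows ≥ 15 min: 07:15–08:30, 08:45–09:00, 15:45–16:30.
Latest start in the last window 15:45–16:30 is 16:30 − 15 min = 16:15.

16:15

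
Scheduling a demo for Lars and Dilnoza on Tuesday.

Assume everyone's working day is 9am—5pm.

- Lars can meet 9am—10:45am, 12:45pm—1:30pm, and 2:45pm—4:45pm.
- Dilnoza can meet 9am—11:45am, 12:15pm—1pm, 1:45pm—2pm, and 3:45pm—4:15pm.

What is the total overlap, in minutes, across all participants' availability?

Lars ∩ Dilnoza: 09:00–10:45, 12:45–13:00, 15:45–16:15.
Total common minutes: 105 + 15 + 30 = 150.

150 minutes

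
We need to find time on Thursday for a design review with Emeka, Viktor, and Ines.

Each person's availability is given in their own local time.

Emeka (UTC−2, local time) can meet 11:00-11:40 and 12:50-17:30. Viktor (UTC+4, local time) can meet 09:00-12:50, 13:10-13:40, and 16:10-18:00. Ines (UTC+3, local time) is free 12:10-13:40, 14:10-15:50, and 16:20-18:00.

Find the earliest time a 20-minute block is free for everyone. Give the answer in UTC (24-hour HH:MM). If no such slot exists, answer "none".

13:20

Emeka → UTC: 13:00–13:40, 14:50–19:30.
Viktor → UTC: 05:00–08:50, 09:10–09:40, 12:10–14:00.
Ines → UTC: 09:10–10:40, 11:10–12:50, 13:20–15:00.
Emeka ∩ Viktor: 13:00–13:40.
Emeka ∩ Viktor ∩ Ines: 13:20–13:40.
Windows ≥ 20 min: 13:20–13:40.
Earliest such window starts at 13:20.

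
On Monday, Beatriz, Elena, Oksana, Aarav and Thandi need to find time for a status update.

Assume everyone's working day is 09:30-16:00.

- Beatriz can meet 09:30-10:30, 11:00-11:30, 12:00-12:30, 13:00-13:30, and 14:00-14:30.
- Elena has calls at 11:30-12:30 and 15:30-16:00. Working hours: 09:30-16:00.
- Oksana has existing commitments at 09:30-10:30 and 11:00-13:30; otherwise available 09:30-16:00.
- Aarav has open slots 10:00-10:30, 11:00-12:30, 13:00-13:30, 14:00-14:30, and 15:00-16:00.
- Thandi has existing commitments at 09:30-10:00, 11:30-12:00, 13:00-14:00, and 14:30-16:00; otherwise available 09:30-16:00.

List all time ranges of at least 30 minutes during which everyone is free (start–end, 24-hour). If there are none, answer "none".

Elena free within 09:30–16:00: 09:30–11:30, 12:30–15:30.
Oksana free within 09:30–16:00: 10:30–11:00, 13:30–16:00.
Thandi free within 09:30–16:00: 10:00–11:30, 12:00–13:00, 14:00–14:30.
Beatriz ∩ Elena: 09:30–10:30, 11:00–11:30, 13:00–13:30, 14:00–14:30.
Beatriz ∩ Elena ∩ Oksana: 14:00–14:30.
Beatriz ∩ Elena ∩ Oksana ∩ Aarav: 14:00–14:30.
Beatriz ∩ Elena ∩ Oksana ∩ Aarav ∩ Thandi: 14:00–14:30.
Windows ≥ 30 min: 14:00–14:30.

14:00–14:30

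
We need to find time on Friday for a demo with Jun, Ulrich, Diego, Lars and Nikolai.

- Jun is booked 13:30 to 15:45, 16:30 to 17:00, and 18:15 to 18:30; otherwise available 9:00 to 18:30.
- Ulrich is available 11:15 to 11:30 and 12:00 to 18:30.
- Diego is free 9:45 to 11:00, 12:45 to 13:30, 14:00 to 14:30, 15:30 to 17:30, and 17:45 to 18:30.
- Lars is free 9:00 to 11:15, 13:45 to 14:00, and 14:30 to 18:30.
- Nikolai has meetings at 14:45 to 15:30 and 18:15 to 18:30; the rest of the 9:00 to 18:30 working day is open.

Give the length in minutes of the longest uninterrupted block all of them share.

45 minutes

Jun free within 09:00–18:30: 09:00–13:30, 15:45–16:30, 17:00–18:15.
Nikolai free within 09:00–18:30: 09:00–14:45, 15:30–18:15.
Jun ∩ Ulrich: 11:15–11:30, 12:00–13:30, 15:45–16:30, 17:00–18:15.
Jun ∩ Ulrich ∩ Diego: 12:45–13:30, 15:45–16:30, 17:00–17:30, 17:45–18:15.
Jun ∩ Ulrich ∩ Diego ∩ Lars: 15:45–16:30, 17:00–17:30, 17:45–18:15.
Jun ∩ Ulrich ∩ Diego ∩ Lars ∩ Nikolai: 15:45–16:30, 17:00–17:30, 17:45–18:15.
Common window lengths: 45, 30, 30 min; longest is 45.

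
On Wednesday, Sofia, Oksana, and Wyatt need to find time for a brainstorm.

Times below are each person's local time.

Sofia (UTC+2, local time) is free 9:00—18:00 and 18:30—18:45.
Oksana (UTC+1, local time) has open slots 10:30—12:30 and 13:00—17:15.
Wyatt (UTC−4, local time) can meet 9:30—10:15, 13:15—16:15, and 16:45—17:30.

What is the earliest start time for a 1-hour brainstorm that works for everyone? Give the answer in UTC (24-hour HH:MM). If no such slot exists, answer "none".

none

Sofia → UTC: 07:00–16:00, 16:30–16:45.
Oksana → UTC: 09:30–11:30, 12:00–16:15.
Wyatt → UTC: 13:30–14:15, 17:15–20:15, 20:45–21:30.
Sofia ∩ Oksana: 09:30–11:30, 12:00–16:00.
Sofia ∩ Oksana ∩ Wyatt: 13:30–14:15.
Windows ≥ 60 min: (none).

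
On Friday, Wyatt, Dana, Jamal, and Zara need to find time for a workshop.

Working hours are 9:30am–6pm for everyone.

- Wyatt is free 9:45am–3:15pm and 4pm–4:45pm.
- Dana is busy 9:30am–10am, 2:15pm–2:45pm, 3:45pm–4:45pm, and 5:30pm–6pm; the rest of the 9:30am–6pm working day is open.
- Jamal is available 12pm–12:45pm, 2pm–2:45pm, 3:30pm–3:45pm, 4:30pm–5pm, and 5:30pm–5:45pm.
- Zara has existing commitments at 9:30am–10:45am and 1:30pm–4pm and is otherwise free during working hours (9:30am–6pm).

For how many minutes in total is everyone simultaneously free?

Dana free within 09:30–18:00: 10:00–14:15, 14:45–15:45, 16:45–17:30.
Zara free within 09:30–18:00: 10:45–13:30, 16:00–18:00.
Wyatt ∩ Dana: 10:00–14:15, 14:45–15:15.
Wyatt ∩ Dana ∩ Jamal: 12:00–12:45, 14:00–14:15.
Wyatt ∩ Dana ∩ Jamal ∩ Zara: 12:00–12:45.
Total common minutes: 45.

45 minutes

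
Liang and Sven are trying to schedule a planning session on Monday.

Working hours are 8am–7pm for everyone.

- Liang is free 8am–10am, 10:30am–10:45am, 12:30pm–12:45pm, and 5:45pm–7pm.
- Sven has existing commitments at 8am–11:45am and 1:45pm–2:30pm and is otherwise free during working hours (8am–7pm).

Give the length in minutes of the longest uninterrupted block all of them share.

Sven free within 08:00–19:00: 11:45–13:45, 14:30–19:00.
Liang ∩ Sven: 12:30–12:45, 17:45–19:00.
Common window lengths: 15, 75 min; longest is 75.

75 minutes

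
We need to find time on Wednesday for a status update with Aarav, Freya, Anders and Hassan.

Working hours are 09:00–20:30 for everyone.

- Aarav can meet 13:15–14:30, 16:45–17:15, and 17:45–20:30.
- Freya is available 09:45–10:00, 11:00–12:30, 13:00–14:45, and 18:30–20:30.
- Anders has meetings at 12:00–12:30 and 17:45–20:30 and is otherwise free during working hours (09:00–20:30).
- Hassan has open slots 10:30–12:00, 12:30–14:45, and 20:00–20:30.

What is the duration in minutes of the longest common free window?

75 minutes

Anders free within 09:00–20:30: 09:00–12:00, 12:30–17:45.
Aarav ∩ Freya: 13:15–14:30, 18:30–20:30.
Aarav ∩ Freya ∩ Anders: 13:15–14:30.
Aarav ∩ Freya ∩ Anders ∩ Hassan: 13:15–14:30.
Single common window of 75 minutes.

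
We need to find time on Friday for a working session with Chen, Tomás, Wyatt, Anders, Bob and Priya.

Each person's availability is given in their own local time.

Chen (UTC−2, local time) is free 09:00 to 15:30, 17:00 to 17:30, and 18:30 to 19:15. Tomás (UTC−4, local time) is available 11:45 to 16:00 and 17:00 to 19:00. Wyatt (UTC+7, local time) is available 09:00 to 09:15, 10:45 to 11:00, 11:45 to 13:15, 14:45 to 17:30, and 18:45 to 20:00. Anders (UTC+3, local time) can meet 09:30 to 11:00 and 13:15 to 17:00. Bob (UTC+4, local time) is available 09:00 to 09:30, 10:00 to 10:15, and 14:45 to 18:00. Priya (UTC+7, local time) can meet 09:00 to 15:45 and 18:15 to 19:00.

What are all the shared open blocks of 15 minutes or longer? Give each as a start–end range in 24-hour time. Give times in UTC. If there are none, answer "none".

Chen → UTC: 11:00–17:30, 19:00–19:30, 20:30–21:15.
Tomás → UTC: 15:45–20:00, 21:00–23:00.
Wyatt → UTC: 02:00–02:15, 03:45–04:00, 04:45–06:15, 07:45–10:30, 11:45–13:00.
Anders → UTC: 06:30–08:00, 10:15–14:00.
Bob → UTC: 05:00–05:30, 06:00–06:15, 10:45–14:00.
Priya → UTC: 02:00–08:45, 11:15–12:00.
Chen ∩ Tomás: 15:45–17:30, 19:00–19:30, 21:00–21:15.
Chen ∩ Tomás ∩ Wyatt: (none).
Chen ∩ Tomás ∩ Wyatt ∩ Anders: (none).
Chen ∩ Tomás ∩ Wyatt ∩ Anders ∩ Bob: (none).
Chen ∩ Tomás ∩ Wyatt ∩ Anders ∩ Bob ∩ Priya: (none).
Windows ≥ 15 min: (none).

none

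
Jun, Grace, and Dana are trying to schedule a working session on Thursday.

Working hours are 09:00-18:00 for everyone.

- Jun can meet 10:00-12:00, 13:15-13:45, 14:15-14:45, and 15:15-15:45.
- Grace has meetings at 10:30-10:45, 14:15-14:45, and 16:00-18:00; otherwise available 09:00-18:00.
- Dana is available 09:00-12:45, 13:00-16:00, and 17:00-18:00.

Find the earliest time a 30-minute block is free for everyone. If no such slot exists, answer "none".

Grace free within 09:00–18:00: 09:00–10:30, 10:45–14:15, 14:45–16:00.
Jun ∩ Grace: 10:00–10:30, 10:45–12:00, 13:15–13:45, 15:15–15:45.
Jun ∩ Grace ∩ Dana: 10:00–10:30, 10:45–12:00, 13:15–13:45, 15:15–15:45.
Windows ≥ 30 min: 10:00–10:30, 10:45–12:00, 13:15–13:45, 15:15–15:45.
Earliest such window starts at 10:00.

10:00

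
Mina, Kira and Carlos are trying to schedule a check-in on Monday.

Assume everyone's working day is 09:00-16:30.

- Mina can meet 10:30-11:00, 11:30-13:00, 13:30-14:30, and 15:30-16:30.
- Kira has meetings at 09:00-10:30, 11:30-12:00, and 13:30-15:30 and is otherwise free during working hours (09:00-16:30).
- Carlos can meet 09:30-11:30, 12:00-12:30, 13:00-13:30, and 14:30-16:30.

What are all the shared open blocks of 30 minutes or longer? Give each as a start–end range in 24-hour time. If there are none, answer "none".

Kira free within 09:00–16:30: 10:30–11:30, 12:00–13:30, 15:30–16:30.
Mina ∩ Kira: 10:30–11:00, 12:00–13:00, 15:30–16:30.
Mina ∩ Kira ∩ Carlos: 10:30–11:00, 12:00–12:30, 15:30–16:30.
Windows ≥ 30 min: 10:30–11:00, 12:00–12:30, 15:30–16:30.

10:30–11:00, 12:00–12:30, 15:30–16:30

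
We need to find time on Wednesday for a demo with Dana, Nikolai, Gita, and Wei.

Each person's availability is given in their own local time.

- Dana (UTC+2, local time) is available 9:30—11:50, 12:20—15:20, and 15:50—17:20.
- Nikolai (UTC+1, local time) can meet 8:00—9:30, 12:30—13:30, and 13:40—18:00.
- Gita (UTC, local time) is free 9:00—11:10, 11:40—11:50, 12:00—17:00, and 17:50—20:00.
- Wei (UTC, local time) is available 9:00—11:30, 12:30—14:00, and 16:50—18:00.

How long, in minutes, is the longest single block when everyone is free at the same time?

40 minutes

Dana → UTC: 07:30–09:50, 10:20–13:20, 13:50–15:20.
Nikolai → UTC: 07:00–08:30, 11:30–12:30, 12:40–17:00.
Gita → UTC: 09:00–11:10, 11:40–11:50, 12:00–17:00, 17:50–20:00.
Wei → UTC: 09:00–11:30, 12:30–14:00, 16:50–18:00.
Dana ∩ Nikolai: 07:30–08:30, 11:30–12:30, 12:40–13:20, 13:50–15:20.
Dana ∩ Nikolai ∩ Gita: 11:40–11:50, 12:00–12:30, 12:40–13:20, 13:50–15:20.
Dana ∩ Nikolai ∩ Gita ∩ Wei: 12:40–13:20, 13:50–14:00.
Common window lengths: 40, 10 min; longest is 40.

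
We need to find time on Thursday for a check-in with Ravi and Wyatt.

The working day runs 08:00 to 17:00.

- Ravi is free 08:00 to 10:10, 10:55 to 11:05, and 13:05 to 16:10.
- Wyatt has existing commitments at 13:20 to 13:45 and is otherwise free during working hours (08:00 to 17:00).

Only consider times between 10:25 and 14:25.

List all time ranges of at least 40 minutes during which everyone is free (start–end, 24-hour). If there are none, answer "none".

Wyatt free within 08:00–17:00: 08:00–13:20, 13:45–17:00.
Ravi ∩ Wyatt: 08:00–10:10, 10:55–11:05, 13:05–13:20, 13:45–16:10.
Restricted to 10:25–14:25: 10:55–11:05, 13:05–13:20, 13:45–14:25.
Windows ≥ 40 min: 13:45–14:25.

13:45–14:25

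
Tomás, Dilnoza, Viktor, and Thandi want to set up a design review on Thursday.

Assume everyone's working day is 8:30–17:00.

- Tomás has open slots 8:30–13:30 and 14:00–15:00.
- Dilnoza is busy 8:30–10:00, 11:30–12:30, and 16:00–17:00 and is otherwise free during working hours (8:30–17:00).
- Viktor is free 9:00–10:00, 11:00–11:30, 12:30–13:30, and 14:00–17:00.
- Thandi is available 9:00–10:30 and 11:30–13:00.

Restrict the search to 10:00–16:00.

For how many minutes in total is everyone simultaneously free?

Dilnoza free within 08:30–17:00: 10:00–11:30, 12:30–16:00.
Tomás ∩ Dilnoza: 10:00–11:30, 12:30–13:30, 14:00–15:00.
Tomás ∩ Dilnoza ∩ Viktor: 11:00–11:30, 12:30–13:30, 14:00–15:00.
Tomás ∩ Dilnoza ∩ Viktor ∩ Thandi: 12:30–13:00.
Restricted to 10:00–16:00: 12:30–13:00.
Total common minutes: 30.

30 minutes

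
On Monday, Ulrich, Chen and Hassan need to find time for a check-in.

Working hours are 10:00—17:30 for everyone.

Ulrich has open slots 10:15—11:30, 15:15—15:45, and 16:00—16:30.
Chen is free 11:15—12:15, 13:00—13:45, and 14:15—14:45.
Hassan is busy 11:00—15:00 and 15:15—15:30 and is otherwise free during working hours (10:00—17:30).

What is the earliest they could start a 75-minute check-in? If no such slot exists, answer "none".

Hassan free within 10:00–17:30: 10:00–11:00, 15:00–15:15, 15:30–17:30.
Ulrich ∩ Chen: 11:15–11:30.
Ulrich ∩ Chen ∩ Hassan: (none).
Windows ≥ 75 min: (none).

none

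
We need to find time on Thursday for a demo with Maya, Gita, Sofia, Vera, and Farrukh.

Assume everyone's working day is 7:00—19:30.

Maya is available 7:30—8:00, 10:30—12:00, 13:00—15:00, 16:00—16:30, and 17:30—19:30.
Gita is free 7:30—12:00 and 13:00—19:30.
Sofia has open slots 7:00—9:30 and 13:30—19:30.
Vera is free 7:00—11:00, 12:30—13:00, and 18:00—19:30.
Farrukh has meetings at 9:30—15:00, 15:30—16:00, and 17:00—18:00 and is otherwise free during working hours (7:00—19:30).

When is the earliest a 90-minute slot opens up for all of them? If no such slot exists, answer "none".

18:00

Farrukh free within 07:00–19:30: 07:00–09:30, 15:00–15:30, 16:00–17:00, 18:00–19:30.
Maya ∩ Gita: 07:30–08:00, 10:30–12:00, 13:00–15:00, 16:00–16:30, 17:30–19:30.
Maya ∩ Gita ∩ Sofia: 07:30–08:00, 13:30–15:00, 16:00–16:30, 17:30–19:30.
Maya ∩ Gita ∩ Sofia ∩ Vera: 07:30–08:00, 18:00–19:30.
Maya ∩ Gita ∩ Sofia ∩ Vera ∩ Farrukh: 07:30–08:00, 18:00–19:30.
Windows ≥ 90 min: 18:00–19:30.
Earliest such window starts at 18:00.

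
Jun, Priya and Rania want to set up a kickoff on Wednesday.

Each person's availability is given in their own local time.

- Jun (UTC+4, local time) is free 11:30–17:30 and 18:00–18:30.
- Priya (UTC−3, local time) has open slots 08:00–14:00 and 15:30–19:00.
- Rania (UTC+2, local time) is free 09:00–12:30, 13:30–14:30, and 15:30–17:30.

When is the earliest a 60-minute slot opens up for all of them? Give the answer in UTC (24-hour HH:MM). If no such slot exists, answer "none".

11:30

Jun → UTC: 07:30–13:30, 14:00–14:30.
Priya → UTC: 11:00–17:00, 18:30–22:00.
Rania → UTC: 07:00–10:30, 11:30–12:30, 13:30–15:30.
Jun ∩ Priya: 11:00–13:30, 14:00–14:30.
Jun ∩ Priya ∩ Rania: 11:30–12:30, 14:00–14:30.
Windows ≥ 60 min: 11:30–12:30.
Earliest such window starts at 11:30.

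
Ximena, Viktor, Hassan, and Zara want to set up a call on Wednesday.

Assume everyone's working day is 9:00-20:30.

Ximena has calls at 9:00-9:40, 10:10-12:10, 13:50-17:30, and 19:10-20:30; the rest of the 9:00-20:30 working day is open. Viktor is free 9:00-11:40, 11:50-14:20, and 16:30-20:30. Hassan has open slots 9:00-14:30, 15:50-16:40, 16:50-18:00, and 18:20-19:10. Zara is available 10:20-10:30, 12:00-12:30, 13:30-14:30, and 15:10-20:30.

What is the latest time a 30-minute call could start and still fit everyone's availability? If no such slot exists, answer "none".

18:40

Ximena free within 09:00–20:30: 09:40–10:10, 12:10–13:50, 17:30–19:10.
Ximena ∩ Viktor: 09:40–10:10, 12:10–13:50, 17:30–19:10.
Ximena ∩ Viktor ∩ Hassan: 09:40–10:10, 12:10–13:50, 17:30–18:00, 18:20–19:10.
Ximena ∩ Viktor ∩ Hassan ∩ Zara: 12:10–12:30, 13:30–13:50, 17:30–18:00, 18:20–19:10.
Windows ≥ 30 min: 17:30–18:00, 18:20–19:10.
Latest start in the last window 18:20–19:10 is 19:10 − 30 min = 18:40.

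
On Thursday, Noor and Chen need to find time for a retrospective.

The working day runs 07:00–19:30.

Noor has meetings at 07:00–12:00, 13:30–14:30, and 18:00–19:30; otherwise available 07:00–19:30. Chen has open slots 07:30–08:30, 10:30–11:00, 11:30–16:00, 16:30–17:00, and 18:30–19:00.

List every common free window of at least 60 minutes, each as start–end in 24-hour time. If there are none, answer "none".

12:00–13:30, 14:30–16:00

Noor free within 07:00–19:30: 12:00–13:30, 14:30–18:00.
Noor ∩ Chen: 12:00–13:30, 14:30–16:00, 16:30–17:00.
Windows ≥ 60 min: 12:00–13:30, 14:30–16:00.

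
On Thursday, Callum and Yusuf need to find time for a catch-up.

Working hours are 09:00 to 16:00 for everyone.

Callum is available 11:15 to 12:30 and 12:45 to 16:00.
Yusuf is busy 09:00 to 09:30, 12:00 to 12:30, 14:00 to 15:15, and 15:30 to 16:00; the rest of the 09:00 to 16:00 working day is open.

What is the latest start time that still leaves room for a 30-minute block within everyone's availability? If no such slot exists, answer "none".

13:30

Yusuf free within 09:00–16:00: 09:30–12:00, 12:30–14:00, 15:15–15:30.
Callum ∩ Yusuf: 11:15–12:00, 12:45–14:00, 15:15–15:30.
Windows ≥ 30 min: 11:15–12:00, 12:45–14:00.
Latest start in the last window 12:45–14:00 is 14:00 − 30 min = 13:30.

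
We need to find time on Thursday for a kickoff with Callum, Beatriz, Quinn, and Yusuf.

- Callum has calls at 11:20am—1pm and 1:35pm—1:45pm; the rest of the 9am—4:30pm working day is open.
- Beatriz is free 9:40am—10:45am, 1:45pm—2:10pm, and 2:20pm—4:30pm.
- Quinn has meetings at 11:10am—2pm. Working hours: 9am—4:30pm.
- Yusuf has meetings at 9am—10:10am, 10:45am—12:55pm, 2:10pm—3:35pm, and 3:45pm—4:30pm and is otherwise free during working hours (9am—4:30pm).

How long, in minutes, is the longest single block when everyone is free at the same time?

Callum free within 09:00–16:30: 09:00–11:20, 13:00–13:35, 13:45–16:30.
Quinn free within 09:00–16:30: 09:00–11:10, 14:00–16:30.
Yusuf free within 09:00–16:30: 10:10–10:45, 12:55–14:10, 15:35–15:45.
Callum ∩ Beatriz: 09:40–10:45, 13:45–14:10, 14:20–16:30.
Callum ∩ Beatriz ∩ Quinn: 09:40–10:45, 14:00–14:10, 14:20–16:30.
Callum ∩ Beatriz ∩ Quinn ∩ Yusuf: 10:10–10:45, 14:00–14:10, 15:35–15:45.
Common window lengths: 35, 10, 10 min; longest is 35.

35 minutes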